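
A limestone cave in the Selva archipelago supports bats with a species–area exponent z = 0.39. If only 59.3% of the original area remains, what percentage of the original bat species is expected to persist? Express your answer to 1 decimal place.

S_new/S_old = (A_new/A_old)^z = 0.593^0.39
= exp(0.39 × ln 0.593) = exp(0.39 × -0.5226) = exp(-0.2038) ≈ 0.8156

81.6%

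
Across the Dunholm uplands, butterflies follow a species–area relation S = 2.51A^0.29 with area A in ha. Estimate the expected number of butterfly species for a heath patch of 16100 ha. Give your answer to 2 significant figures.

S = 2.51 × 16100^0.29
ln S = ln 2.51 + 0.29 × ln 16100 = 0.9203 + 0.29 × 9.6866 = 3.7294
S = e^3.7294 ≈ 41.65

42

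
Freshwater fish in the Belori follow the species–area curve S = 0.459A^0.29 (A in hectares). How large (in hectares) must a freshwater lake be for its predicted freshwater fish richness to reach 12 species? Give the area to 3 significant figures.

77200 hectares

12 = 0.459 × A^0.29  ⇒  A^0.29 = 12/0.459 = 26.14
ln A = ln(26.14) / 0.29 = 3.2636 / 0.29 = 11.2538
A = e^11.2538 ≈ 77175 hectares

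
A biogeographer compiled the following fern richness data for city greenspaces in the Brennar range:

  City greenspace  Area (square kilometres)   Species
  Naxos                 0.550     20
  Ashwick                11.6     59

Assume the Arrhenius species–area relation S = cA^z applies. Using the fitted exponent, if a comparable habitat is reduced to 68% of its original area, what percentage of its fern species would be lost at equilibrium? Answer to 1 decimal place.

12.8%

z = ln(59/20) / ln(11.6/0.55) = 1.0818 / 3.0488 = 0.3548
S_new/S_old = (A_new/A_old)^z = 0.68^0.3548 = exp(0.3548 × -0.3857) = 0.8721
Fraction lost = 1 − 0.8721 = 0.1279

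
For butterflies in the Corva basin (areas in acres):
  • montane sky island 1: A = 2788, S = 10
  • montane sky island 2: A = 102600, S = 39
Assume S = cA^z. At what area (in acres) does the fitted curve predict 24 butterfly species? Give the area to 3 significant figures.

28300 acres

z = ln(39/10) / ln(102600/2788) = 1.3610 / 3.6055 = 0.3775
c = 10 / 2788^0.3775 = 10 / 19.98 = 0.5006
A = (24/0.5006)^(1/0.3775) ⇒ ln A = ln(47.94)/0.3775 = 10.2524
A = e^10.2524 ≈ 28350 acres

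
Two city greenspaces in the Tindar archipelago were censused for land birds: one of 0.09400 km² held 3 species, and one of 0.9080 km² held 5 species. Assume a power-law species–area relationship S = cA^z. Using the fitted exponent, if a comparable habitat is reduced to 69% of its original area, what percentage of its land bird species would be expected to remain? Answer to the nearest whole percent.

92%

z = ln(5/3) / ln(0.908/0.094) = 0.5108 / 2.2679 = 0.2252
S_new/S_old = (A_new/A_old)^z = 0.69^0.2252 = exp(0.2252 × -0.3711) = 0.9198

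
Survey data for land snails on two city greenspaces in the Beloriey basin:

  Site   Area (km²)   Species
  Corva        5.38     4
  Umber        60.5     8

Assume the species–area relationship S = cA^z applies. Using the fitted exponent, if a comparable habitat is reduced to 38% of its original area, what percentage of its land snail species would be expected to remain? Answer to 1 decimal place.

75.8%

z = ln(8/4) / ln(60.5/5.38) = 0.6931 / 2.4200 = 0.2864
S_new/S_old = (A_new/A_old)^z = 0.38^0.2864 = exp(0.2864 × -0.9676) = 0.7579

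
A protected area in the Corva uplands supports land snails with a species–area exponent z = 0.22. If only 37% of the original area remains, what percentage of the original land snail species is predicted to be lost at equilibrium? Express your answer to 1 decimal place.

19.6%

S_new/S_old = (A_new/A_old)^z = 0.37^0.22
= exp(0.22 × ln 0.37) = exp(0.22 × -0.9943) = exp(-0.2187) ≈ 0.8035
Fraction lost = 1 − 0.8035 = 0.1965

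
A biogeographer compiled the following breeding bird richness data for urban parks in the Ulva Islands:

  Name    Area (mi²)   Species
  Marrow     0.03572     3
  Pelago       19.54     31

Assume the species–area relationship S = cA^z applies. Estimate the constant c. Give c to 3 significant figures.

z = ln(S₂/S₁) / ln(A₂/A₁) = ln(31/3) / ln(19.54/0.03572) = 2.3354 / 6.3045 = 0.3704
c = S₁ / A₁^z = 3 / 0.03572^0.3704 = 3 / 0.291 = 10.31

10.3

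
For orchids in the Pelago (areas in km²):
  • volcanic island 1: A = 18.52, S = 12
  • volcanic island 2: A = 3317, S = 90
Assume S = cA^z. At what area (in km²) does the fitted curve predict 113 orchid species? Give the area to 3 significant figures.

z = ln(90/12) / ln(3317/18.52) = 2.0149 / 5.1880 = 0.3884
c = 12 / 18.52^0.3884 = 12 / 3.107 = 3.862
A = (113/3.862)^(1/0.3884) ⇒ ln A = ln(29.26)/0.3884 = 8.6928
A = e^8.6928 ≈ 5960 km²

5960 km²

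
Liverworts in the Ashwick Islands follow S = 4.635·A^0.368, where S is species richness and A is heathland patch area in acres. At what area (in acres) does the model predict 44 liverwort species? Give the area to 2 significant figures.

44 = 4.635 × A^0.368  ⇒  A^0.368 = 44/4.635 = 9.493
ln A = ln(9.493) / 0.368 = 2.2506 / 0.368 = 6.1156
A = e^6.1156 ≈ 452.9 acres

450 acres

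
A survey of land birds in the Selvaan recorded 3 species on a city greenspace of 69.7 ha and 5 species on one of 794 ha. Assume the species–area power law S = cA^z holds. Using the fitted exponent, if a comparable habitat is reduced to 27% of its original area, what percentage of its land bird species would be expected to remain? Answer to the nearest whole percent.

76%

z = ln(5/3) / ln(794/69.7) = 0.5108 / 2.4329 = 0.2100
S_new/S_old = (A_new/A_old)^z = 0.27^0.2100 = exp(0.2100 × -1.3093) = 0.7596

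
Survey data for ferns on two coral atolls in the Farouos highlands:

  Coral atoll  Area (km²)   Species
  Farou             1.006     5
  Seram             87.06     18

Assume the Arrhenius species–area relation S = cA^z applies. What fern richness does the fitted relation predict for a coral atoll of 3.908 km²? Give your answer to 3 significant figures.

z = ln(18/5) / ln(87.06/1.006) = 1.2809 / 4.4606 = 0.2872
c = 5 / 1.006^0.2872 = 5 / 1.002 = 4.991
S₃ = 4.991 × 3.908^0.2872 = 4.991 × 1.479 ≈ 7.383

7.38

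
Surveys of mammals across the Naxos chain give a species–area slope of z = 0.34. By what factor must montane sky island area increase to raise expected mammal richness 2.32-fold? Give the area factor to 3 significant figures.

(A₂/A₁)^0.34 = 2.32, so A₂/A₁ = 2.32^(1/0.34) = 2.32^2.941
ln(A₂/A₁) = ln 2.32 / 0.34 = 0.8416 / 0.34 = 2.4752
A₂/A₁ = e^2.4752 ≈ 11.88

11.9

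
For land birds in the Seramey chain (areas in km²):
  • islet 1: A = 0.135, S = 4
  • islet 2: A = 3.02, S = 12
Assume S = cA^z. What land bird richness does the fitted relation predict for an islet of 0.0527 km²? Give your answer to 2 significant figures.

2.9

z = ln(12/4) / ln(3.02/0.135) = 1.0986 / 3.1077 = 0.3535
c = 4 / 0.135^0.3535 = 4 / 0.4927 = 8.119
S₃ = 8.119 × 0.0527^0.3535 = 8.119 × 0.3533 ≈ 2.868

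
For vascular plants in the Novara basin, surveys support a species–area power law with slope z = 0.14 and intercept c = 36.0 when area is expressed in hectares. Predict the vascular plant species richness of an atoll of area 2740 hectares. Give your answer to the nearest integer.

109

S = 36 × 2740^0.14
ln S = ln 36 + 0.14 × ln 2740 = 3.5835 + 0.14 × 7.9157 = 4.6917
S = e^4.6917 ≈ 109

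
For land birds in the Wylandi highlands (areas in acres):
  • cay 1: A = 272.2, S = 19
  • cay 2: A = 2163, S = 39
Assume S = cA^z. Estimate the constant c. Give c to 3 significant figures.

2.72

z = ln(S₂/S₁) / ln(A₂/A₁) = ln(39/19) / ln(2163/272.2) = 0.7191 / 2.0727 = 0.3469
c = S₁ / A₁^z = 19 / 272.2^0.3469 = 19 / 6.995 = 2.716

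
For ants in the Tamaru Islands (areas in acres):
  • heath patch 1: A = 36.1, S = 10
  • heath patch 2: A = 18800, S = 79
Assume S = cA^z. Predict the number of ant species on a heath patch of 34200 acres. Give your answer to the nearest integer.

96

z = ln(79/10) / ln(18800/36.1) = 2.0669 / 6.2553 = 0.3304
c = 10 / 36.1^0.3304 = 10 / 3.271 = 3.058
S₃ = 3.058 × 34200^0.3304 = 3.058 × 31.49 ≈ 96.27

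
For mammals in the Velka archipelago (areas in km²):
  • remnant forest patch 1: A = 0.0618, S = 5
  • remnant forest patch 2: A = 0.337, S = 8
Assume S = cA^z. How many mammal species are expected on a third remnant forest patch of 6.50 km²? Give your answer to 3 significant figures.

z = ln(8/5) / ln(0.337/0.0618) = 0.4700 / 1.6962 = 0.2771
c = 5 / 0.0618^0.2771 = 5 / 0.4624 = 10.81
S₃ = 10.81 × 6.5^0.2771 = 10.81 × 1.68 ≈ 18.17

18.2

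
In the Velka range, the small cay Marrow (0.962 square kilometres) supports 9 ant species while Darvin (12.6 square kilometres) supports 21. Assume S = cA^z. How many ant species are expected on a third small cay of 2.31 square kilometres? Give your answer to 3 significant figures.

z = ln(21/9) / ln(12.6/0.962) = 0.8473 / 2.5724 = 0.3294
c = 9 / 0.962^0.3294 = 9 / 0.9873 = 9.116
S₃ = 9.116 × 2.31^0.3294 = 9.116 × 1.318 ≈ 12.01

12.0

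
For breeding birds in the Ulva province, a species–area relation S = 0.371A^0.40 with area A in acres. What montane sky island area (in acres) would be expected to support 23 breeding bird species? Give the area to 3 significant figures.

23 = 0.371 × A^0.4  ⇒  A^0.4 = 23/0.371 = 61.99
ln A = ln(61.99) / 0.4 = 4.1270 / 0.4 = 10.3176
A = e^10.3176 ≈ 30261 acres

30300 acres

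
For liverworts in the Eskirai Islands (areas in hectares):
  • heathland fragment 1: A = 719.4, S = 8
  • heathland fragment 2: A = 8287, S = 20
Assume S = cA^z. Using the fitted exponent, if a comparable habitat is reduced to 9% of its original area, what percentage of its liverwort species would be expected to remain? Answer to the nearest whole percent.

41%

z = ln(20/8) / ln(8287/719.4) = 0.9163 / 2.4440 = 0.3749
S_new/S_old = (A_new/A_old)^z = 0.09^0.3749 = exp(0.3749 × -2.4079) = 0.4054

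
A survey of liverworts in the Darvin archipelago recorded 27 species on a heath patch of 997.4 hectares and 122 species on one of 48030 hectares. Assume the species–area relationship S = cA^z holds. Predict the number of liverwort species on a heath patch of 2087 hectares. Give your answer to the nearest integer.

36

z = ln(122/27) / ln(48030/997.4) = 1.5082 / 3.8744 = 0.3893
c = 27 / 997.4^0.3893 = 27 / 14.7 = 1.837
S₃ = 1.837 × 2087^0.3893 = 1.837 × 19.6 ≈ 35.99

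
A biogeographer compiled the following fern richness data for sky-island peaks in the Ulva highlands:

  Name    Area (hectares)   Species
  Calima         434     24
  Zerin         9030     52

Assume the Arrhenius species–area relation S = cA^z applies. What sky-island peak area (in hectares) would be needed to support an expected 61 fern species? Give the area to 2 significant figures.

z = ln(52/24) / ln(9030/434) = 0.7732 / 3.0353 = 0.2547
c = 24 / 434^0.2547 = 24 / 4.697 = 5.109
A = (61/5.109)^(1/0.2547) ⇒ ln A = ln(11.94)/0.2547 = 9.7350
A = e^9.7350 ≈ 16898 hectares

17000 hectares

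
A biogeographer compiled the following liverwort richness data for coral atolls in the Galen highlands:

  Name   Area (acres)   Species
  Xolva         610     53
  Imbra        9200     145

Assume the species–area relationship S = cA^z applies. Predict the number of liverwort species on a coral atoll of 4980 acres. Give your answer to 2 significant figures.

z = ln(145/53) / ln(9200/610) = 1.0064 / 2.7135 = 0.3709
c = 53 / 610^0.3709 = 53 / 10.79 = 4.911
S₃ = 4.911 × 4980^0.3709 = 4.911 × 23.51 ≈ 115.5

120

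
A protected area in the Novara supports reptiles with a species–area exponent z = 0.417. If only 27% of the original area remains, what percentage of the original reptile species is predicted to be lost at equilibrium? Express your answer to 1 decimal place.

42.1%

S_new/S_old = (A_new/A_old)^z = 0.27^0.417
= exp(0.417 × ln 0.27) = exp(0.417 × -1.3093) = exp(-0.5460) ≈ 0.5793
Fraction lost = 1 − 0.5793 = 0.4207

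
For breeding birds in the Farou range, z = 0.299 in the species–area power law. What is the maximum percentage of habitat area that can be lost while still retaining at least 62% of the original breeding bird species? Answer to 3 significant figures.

79.8%

Need (A_new/A_old)^0.299 = 0.62, so A_new/A_old = 0.62^(1/0.299) = 0.62^3.344
ln(A_new/A_old) = ln 0.62 / 0.299 = -0.4780 / 0.299 = -1.5988
A_new/A_old = e^-1.5988 ≈ 0.2021
Fraction that can be lost = 1 − 0.2021 = 0.7979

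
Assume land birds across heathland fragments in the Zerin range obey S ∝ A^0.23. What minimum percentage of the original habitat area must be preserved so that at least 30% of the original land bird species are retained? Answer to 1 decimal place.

Need (A_new/A_old)^0.23 = 0.3, so A_new/A_old = 0.3^(1/0.23) = 0.3^4.348
ln(A_new/A_old) = ln 0.3 / 0.23 = -1.2040 / 0.23 = -5.2347
A_new/A_old = e^-5.2347 ≈ 0.005329

0.5%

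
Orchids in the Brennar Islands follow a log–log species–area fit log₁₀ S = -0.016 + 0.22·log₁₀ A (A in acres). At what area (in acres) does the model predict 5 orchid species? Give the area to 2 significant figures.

1800 acres

5 = 0.9638 × A^0.22  ⇒  A^0.22 = 5/0.9638 = 5.188
ln A = ln(5.188) / 0.22 = 1.6463 / 0.22 = 7.4831
A = e^7.4831 ≈ 1778 acres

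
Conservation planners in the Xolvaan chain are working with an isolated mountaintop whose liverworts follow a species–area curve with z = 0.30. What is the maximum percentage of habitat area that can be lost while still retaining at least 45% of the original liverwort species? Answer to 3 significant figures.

93.0%

Need (A_new/A_old)^0.3 = 0.45, so A_new/A_old = 0.45^(1/0.3) = 0.45^3.333
ln(A_new/A_old) = ln 0.45 / 0.3 = -0.7985 / 0.3 = -2.6617
A_new/A_old = e^-2.6617 ≈ 0.06983
Fraction that can be lost = 1 − 0.06983 = 0.9302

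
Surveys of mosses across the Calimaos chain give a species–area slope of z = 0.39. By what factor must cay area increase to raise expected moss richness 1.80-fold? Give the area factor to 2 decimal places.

(A₂/A₁)^0.39 = 1.8, so A₂/A₁ = 1.8^(1/0.39) = 1.8^2.564
ln(A₂/A₁) = ln 1.8 / 0.39 = 0.5878 / 0.39 = 1.5071
A₂/A₁ = e^1.5071 ≈ 4.514

4.51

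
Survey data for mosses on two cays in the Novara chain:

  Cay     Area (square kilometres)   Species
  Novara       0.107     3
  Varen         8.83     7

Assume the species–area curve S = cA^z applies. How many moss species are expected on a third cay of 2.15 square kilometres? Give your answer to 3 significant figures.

z = ln(7/3) / ln(8.83/0.107) = 0.8473 / 4.4131 = 0.1920
c = 3 / 0.107^0.1920 = 3 / 0.6511 = 4.608
S₃ = 4.608 × 2.15^0.1920 = 4.608 × 1.158 ≈ 5.337

5.34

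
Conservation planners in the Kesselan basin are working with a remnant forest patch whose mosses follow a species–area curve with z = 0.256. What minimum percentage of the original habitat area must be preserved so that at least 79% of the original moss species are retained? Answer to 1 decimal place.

Need (A_new/A_old)^0.256 = 0.79, so A_new/A_old = 0.79^(1/0.256) = 0.79^3.906
ln(A_new/A_old) = ln 0.79 / 0.256 = -0.2357 / 0.256 = -0.9208
A_new/A_old = e^-0.9208 ≈ 0.3982

39.8%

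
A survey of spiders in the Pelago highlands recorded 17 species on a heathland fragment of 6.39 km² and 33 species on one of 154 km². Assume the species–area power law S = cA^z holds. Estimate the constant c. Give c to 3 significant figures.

11.5

z = ln(S₂/S₁) / ln(A₂/A₁) = ln(33/17) / ln(154/6.39) = 0.6633 / 3.1822 = 0.2084
c = S₁ / A₁^z = 17 / 6.39^0.2084 = 17 / 1.472 = 11.55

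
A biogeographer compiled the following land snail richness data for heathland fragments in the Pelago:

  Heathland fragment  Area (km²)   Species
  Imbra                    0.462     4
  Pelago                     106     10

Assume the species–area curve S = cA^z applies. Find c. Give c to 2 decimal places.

z = ln(S₂/S₁) / ln(A₂/A₁) = ln(10/4) / ln(106/0.462) = 0.9163 / 5.4356 = 0.1686
c = S₁ / A₁^z = 4 / 0.462^0.1686 = 4 / 0.8779 = 4.556

4.56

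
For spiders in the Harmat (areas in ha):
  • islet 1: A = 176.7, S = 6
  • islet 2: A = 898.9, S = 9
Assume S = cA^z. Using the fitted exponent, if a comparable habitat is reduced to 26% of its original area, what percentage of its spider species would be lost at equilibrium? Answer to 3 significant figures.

z = ln(9/6) / ln(898.9/176.7) = 0.4055 / 1.6267 = 0.2493
S_new/S_old = (A_new/A_old)^z = 0.26^0.2493 = exp(0.2493 × -1.3471) = 0.7148
Fraction lost = 1 − 0.7148 = 0.2852

28.5%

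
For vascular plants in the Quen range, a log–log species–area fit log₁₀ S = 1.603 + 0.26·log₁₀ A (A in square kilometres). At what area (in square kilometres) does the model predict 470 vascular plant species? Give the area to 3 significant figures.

470 = 40.09 × A^0.26  ⇒  A^0.26 = 470/40.09 = 11.72
ln A = ln(11.72) / 0.26 = 2.4617 / 0.26 = 9.4680
A = e^9.4680 ≈ 12939 square kilometres

12900 square kilometres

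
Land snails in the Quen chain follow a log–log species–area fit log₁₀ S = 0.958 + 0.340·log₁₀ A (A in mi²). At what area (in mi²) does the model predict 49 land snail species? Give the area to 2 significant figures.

140 mi²

49 = 9.078 × A^0.34  ⇒  A^0.34 = 49/9.078 = 5.398
ln A = ln(5.398) / 0.34 = 1.6859 / 0.34 = 4.9587
A = e^4.9587 ≈ 142.4 mi²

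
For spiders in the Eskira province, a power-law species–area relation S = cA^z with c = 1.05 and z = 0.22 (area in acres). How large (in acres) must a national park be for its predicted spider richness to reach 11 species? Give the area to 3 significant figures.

11 = 1.05 × A^0.22  ⇒  A^0.22 = 11/1.05 = 10.48
ln A = ln(10.48) / 0.22 = 2.3491 / 0.22 = 10.6778
A = e^10.6778 ≈ 43380 acres

43400 acres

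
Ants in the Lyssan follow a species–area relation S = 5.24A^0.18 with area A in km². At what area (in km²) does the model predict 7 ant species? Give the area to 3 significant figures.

7 = 5.24 × A^0.18  ⇒  A^0.18 = 7/5.24 = 1.336
ln A = ln(1.336) / 0.18 = 0.2896 / 0.18 = 1.6088
A = e^1.6088 ≈ 4.997 km²

5.00 km²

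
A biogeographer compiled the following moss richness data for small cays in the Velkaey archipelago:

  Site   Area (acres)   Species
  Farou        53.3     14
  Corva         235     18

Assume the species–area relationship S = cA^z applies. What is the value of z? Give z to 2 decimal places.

Taking logs: ln S = ln c + z ln A, so z = (ln S₂ − ln S₁)/(ln A₂ − ln A₁).
z = ln(18/14) / ln(235/53.3) = ln(1.286) / ln(4.409) = 0.2513 / 1.4836 = 0.1694

0.17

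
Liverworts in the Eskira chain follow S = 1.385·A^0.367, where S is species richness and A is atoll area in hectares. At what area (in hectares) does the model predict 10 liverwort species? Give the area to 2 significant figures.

10 = 1.385 × A^0.367  ⇒  A^0.367 = 10/1.385 = 7.22
ln A = ln(7.22) / 0.367 = 1.9769 / 0.367 = 5.3866
A = e^5.3866 ≈ 218.5 hectares

220 hectares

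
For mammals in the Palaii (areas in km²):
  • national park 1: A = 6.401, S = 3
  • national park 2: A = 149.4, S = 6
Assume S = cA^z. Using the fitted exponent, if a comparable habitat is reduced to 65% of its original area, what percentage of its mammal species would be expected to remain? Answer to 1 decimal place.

z = ln(6/3) / ln(149.4/6.401) = 0.6931 / 3.1502 = 0.2200
S_new/S_old = (A_new/A_old)^z = 0.65^0.2200 = exp(0.2200 × -0.4308) = 0.9096

91.0%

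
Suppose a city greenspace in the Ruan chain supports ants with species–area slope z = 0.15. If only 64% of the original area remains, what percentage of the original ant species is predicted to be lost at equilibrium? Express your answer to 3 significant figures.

S_new/S_old = (A_new/A_old)^z = 0.64^0.15
= exp(0.15 × ln 0.64) = exp(0.15 × -0.4463) = exp(-0.0669) ≈ 0.9352
Fraction lost = 1 − 0.9352 = 0.06475

6.48%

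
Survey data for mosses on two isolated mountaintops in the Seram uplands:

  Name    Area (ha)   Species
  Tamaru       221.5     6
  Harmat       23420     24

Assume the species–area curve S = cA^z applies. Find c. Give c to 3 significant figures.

z = ln(S₂/S₁) / ln(A₂/A₁) = ln(24/6) / ln(23420/221.5) = 1.3863 / 4.6609 = 0.2974
c = S₁ / A₁^z = 6 / 221.5^0.2974 = 6 / 4.984 = 1.204

1.20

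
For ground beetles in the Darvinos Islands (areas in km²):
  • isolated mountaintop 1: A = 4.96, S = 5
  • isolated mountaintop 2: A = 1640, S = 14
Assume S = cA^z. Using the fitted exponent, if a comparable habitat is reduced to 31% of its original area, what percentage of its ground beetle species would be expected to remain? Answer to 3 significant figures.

81.2%

z = ln(14/5) / ln(1640/4.96) = 1.0296 / 5.8010 = 0.1775
S_new/S_old = (A_new/A_old)^z = 0.31^0.1775 = exp(0.1775 × -1.1712) = 0.8123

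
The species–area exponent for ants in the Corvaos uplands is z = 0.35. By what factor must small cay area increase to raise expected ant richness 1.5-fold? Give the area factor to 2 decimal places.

3.19

(A₂/A₁)^0.35 = 1.5, so A₂/A₁ = 1.5^(1/0.35) = 1.5^2.857
ln(A₂/A₁) = ln 1.5 / 0.35 = 0.4055 / 0.35 = 1.1585
A₂/A₁ = e^1.1585 ≈ 3.185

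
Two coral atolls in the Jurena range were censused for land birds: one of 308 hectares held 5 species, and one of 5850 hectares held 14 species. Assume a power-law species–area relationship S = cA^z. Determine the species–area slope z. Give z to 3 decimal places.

0.350

Taking logs: ln S = ln c + z ln A, so z = (ln S₂ − ln S₁)/(ln A₂ − ln A₁).
z = ln(14/5) / ln(5850/308) = ln(2.8) / ln(18.99) = 1.0296 / 2.9441 = 0.3497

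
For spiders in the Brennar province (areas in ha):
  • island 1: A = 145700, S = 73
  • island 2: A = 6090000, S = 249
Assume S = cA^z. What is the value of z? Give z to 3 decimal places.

Taking logs: ln S = ln c + z ln A, so z = (ln S₂ − ln S₁)/(ln A₂ − ln A₁).
z = ln(249/73) / ln(6090000/145700) = ln(3.411) / ln(41.8) = 1.2270 / 3.7329 = 0.3287

0.329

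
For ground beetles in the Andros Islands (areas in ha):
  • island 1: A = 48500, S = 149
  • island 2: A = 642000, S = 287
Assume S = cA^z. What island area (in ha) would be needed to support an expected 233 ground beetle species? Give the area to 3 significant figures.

282000 ha

z = ln(287/149) / ln(642000/48500) = 0.6555 / 2.5830 = 0.2538
c = 149 / 48500^0.2538 = 149 / 15.46 = 9.639
A = (233/9.639)^(1/0.2538) ⇒ ln A = ln(24.17)/0.2538 = 12.5510
A = e^12.5510 ≈ 282380 ha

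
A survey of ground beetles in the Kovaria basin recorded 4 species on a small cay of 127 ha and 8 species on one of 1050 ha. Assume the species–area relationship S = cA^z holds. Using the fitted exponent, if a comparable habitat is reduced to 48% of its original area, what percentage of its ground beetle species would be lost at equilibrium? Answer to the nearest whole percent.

21%

z = ln(8/4) / ln(1050/127) = 0.6931 / 2.1124 = 0.3281
S_new/S_old = (A_new/A_old)^z = 0.48^0.3281 = exp(0.3281 × -0.7340) = 0.786
Fraction lost = 1 − 0.786 = 0.214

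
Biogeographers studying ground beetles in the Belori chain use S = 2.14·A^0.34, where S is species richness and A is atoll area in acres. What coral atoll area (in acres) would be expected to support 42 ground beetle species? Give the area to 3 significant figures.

6350 acres

42 = 2.14 × A^0.34  ⇒  A^0.34 = 42/2.14 = 19.63
ln A = ln(19.63) / 0.34 = 2.9769 / 0.34 = 8.7555
A = e^8.7555 ≈ 6345 acres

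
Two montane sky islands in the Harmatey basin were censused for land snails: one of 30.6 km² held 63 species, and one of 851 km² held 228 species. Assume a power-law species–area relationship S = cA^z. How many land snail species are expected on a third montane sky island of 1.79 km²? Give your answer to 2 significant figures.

21

z = ln(228/63) / ln(851/30.6) = 1.2862 / 3.3254 = 0.3868
c = 63 / 30.6^0.3868 = 63 / 3.755 = 16.78
S₃ = 16.78 × 1.79^0.3868 = 16.78 × 1.253 ≈ 21.01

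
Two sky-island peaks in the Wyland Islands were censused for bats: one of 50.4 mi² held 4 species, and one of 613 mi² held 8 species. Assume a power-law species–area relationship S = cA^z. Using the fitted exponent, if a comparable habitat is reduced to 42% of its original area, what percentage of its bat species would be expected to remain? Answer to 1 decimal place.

z = ln(8/4) / ln(613/50.4) = 0.6931 / 2.4984 = 0.2774
S_new/S_old = (A_new/A_old)^z = 0.42^0.2774 = exp(0.2774 × -0.8675) = 0.7861

78.6%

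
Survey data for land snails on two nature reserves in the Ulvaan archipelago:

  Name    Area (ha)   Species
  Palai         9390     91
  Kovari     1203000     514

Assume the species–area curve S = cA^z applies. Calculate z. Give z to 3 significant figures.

Taking logs: ln S = ln c + z ln A, so z = (ln S₂ − ln S₁)/(ln A₂ − ln A₁).
z = ln(514/91) / ln(1203000/9390) = ln(5.648) / ln(128.1) = 1.7314 / 4.8529 = 0.3568

0.357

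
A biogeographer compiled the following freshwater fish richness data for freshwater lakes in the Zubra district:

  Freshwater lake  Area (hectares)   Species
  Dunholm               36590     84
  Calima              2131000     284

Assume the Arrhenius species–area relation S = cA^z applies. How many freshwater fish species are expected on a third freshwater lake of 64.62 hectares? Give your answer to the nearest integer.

13

z = ln(284/84) / ln(2131000/36590) = 1.2182 / 4.0646 = 0.2997
c = 84 / 36590^0.2997 = 84 / 23.32 = 3.603
S₃ = 3.603 × 64.62^0.2997 = 3.603 × 3.488 ≈ 12.57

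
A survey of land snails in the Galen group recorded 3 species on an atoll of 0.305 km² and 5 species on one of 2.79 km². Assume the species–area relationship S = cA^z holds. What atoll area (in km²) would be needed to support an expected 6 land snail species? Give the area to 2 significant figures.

z = ln(5/3) / ln(2.79/0.305) = 0.5108 / 2.2135 = 0.2308
c = 3 / 0.305^0.2308 = 3 / 0.7603 = 3.946
A = (6/3.946)^(1/0.2308) ⇒ ln A = ln(1.521)/0.2308 = 1.8161
A = e^1.8161 ≈ 6.148 km²

6.1 km²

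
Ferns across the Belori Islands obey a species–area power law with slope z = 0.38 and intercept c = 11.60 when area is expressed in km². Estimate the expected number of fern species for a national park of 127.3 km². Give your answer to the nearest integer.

S = 11.6 × 127.3^0.38 = 11.6 × 6.307 ≈ 73.16

73 species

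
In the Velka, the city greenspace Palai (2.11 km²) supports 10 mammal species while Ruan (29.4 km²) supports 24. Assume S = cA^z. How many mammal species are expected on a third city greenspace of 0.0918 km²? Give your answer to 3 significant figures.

z = ln(24/10) / ln(29.4/2.11) = 0.8755 / 2.6343 = 0.3323
c = 10 / 2.11^0.3323 = 10 / 1.282 = 7.802
S₃ = 7.802 × 0.0918^0.3323 = 7.802 × 0.4522 ≈ 3.528

3.53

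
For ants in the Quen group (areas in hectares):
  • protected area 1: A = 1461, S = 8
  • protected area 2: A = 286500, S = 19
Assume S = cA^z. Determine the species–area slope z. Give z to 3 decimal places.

Taking logs: ln S = ln c + z ln A, so z = (ln S₂ − ln S₁)/(ln A₂ − ln A₁).
z = ln(19/8) / ln(286500/1461) = ln(2.375) / ln(196.1) = 0.8650 / 5.2786 = 0.1639

0.164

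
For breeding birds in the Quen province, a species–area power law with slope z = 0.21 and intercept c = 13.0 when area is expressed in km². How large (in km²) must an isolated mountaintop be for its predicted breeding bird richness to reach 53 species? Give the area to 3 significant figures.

806 km²

53 = 13 × A^0.21  ⇒  A^0.21 = 53/13 = 4.077
ln A = ln(4.077) / 0.21 = 1.4053 / 0.21 = 6.6921
A = e^6.6921 ≈ 806 km²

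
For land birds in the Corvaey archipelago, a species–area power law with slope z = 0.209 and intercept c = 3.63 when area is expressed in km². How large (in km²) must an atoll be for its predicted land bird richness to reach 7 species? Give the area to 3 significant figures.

7 = 3.63 × A^0.209  ⇒  A^0.209 = 7/3.63 = 1.928
ln A = ln(1.928) / 0.209 = 0.6567 / 0.209 = 3.1420
A = e^3.1420 ≈ 23.15 km²

23.2 km²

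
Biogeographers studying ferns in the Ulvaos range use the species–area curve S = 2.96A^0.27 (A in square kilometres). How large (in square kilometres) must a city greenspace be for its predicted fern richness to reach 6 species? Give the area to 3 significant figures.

6 = 2.96 × A^0.27  ⇒  A^0.27 = 6/2.96 = 2.027
ln A = ln(2.027) / 0.27 = 0.7066 / 0.27 = 2.6169
A = e^2.6169 ≈ 13.69 square kilometres

13.7 square kilometres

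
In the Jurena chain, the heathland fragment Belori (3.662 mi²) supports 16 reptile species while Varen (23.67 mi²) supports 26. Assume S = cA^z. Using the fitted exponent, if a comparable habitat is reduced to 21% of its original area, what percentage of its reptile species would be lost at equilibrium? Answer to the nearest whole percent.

z = ln(26/16) / ln(23.67/3.662) = 0.4855 / 1.8662 = 0.2602
S_new/S_old = (A_new/A_old)^z = 0.21^0.2602 = exp(0.2602 × -1.5606) = 0.6663
Fraction lost = 1 − 0.6663 = 0.3337

33%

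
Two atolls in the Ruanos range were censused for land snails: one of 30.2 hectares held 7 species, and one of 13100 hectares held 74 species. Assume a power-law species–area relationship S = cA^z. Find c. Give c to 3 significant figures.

z = ln(S₂/S₁) / ln(A₂/A₁) = ln(74/7) / ln(13100/30.2) = 2.3582 / 6.0725 = 0.3883
c = S₁ / A₁^z = 7 / 30.2^0.3883 = 7 / 3.756 = 1.864

1.86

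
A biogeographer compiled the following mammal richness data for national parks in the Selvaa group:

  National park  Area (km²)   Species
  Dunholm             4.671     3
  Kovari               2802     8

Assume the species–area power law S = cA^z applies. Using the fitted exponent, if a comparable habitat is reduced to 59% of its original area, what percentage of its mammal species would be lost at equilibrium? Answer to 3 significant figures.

7.77%

z = ln(8/3) / ln(2802/4.671) = 0.9808 / 6.3967 = 0.1533
S_new/S_old = (A_new/A_old)^z = 0.59^0.1533 = exp(0.1533 × -0.5276) = 0.9223
Fraction lost = 1 − 0.9223 = 0.07772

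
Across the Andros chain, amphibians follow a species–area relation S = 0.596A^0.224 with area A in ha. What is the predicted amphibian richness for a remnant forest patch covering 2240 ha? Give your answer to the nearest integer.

S = 0.596 × 2240^0.224
ln S = ln 0.596 + 0.224 × ln 2240 = -0.5175 + 0.224 × 7.7142 = 1.2105
S = e^1.2105 ≈ 3.355

3 species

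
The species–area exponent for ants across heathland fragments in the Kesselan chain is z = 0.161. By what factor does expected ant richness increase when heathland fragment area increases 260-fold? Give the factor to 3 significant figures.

2.45

S₂/S₁ = (A₂/A₁)^z = 260^0.161
ln(S₂/S₁) = 0.161 × ln 260 = 0.161 × 5.5607 = 0.8953
S₂/S₁ = e^0.8953 ≈ 2.448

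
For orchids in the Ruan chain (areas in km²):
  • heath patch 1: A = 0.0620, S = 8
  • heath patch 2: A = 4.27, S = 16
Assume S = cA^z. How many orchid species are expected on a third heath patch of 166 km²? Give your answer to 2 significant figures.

z = ln(16/8) / ln(4.27/0.062) = 0.6931 / 4.2322 = 0.1638
c = 8 / 0.062^0.1638 = 8 / 0.6342 = 12.61
S₃ = 12.61 × 166^0.1638 = 12.61 × 2.31 ≈ 29.14

29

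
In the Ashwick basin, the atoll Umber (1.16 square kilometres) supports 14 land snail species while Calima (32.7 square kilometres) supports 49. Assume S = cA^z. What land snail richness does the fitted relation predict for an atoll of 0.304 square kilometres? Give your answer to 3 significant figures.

8.47

z = ln(49/14) / ln(32.7/1.16) = 1.2528 / 3.3390 = 0.3752
c = 14 / 1.16^0.3752 = 14 / 1.057 = 13.24
S₃ = 13.24 × 0.304^0.3752 = 13.24 × 0.6397 ≈ 8.471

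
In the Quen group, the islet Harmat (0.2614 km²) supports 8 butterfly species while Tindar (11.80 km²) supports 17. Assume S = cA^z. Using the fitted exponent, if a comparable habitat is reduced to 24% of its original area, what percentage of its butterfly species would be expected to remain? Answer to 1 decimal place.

z = ln(17/8) / ln(11.8/0.2614) = 0.7538 / 3.8098 = 0.1979
S_new/S_old = (A_new/A_old)^z = 0.24^0.1979 = exp(0.1979 × -1.4271) = 0.754

75.4%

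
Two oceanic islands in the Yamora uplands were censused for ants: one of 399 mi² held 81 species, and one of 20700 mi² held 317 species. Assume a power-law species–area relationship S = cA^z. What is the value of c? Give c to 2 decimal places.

10.23

z = ln(S₂/S₁) / ln(A₂/A₁) = ln(317/81) / ln(20700/399) = 1.3645 / 3.9489 = 0.3455
c = S₁ / A₁^z = 81 / 399^0.3455 = 81 / 7.92 = 10.23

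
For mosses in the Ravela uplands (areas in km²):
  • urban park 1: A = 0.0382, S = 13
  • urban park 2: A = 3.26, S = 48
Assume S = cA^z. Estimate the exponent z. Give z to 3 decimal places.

Taking logs: ln S = ln c + z ln A, so z = (ln S₂ − ln S₁)/(ln A₂ − ln A₁).
z = ln(48/13) / ln(3.26/0.0382) = ln(3.692) / ln(85.34) = 1.3063 / 4.4466 = 0.2938

0.294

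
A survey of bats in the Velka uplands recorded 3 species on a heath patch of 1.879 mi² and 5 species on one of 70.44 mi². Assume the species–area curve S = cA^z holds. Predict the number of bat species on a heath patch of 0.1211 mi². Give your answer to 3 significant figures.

2.04

z = ln(5/3) / ln(70.44/1.879) = 0.5108 / 3.6240 = 0.1410
c = 3 / 1.879^0.1410 = 3 / 1.093 = 2.745
S₃ = 2.745 × 0.1211^0.1410 = 2.745 × 0.7426 ≈ 2.038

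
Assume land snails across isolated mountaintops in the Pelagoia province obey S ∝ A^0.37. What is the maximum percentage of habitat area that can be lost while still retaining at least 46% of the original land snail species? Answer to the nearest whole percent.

Need (A_new/A_old)^0.37 = 0.46, so A_new/A_old = 0.46^(1/0.37) = 0.46^2.703
ln(A_new/A_old) = ln 0.46 / 0.37 = -0.7765 / 0.37 = -2.0987
A_new/A_old = e^-2.0987 ≈ 0.1226
Fraction that can be lost = 1 − 0.1226 = 0.8774

88%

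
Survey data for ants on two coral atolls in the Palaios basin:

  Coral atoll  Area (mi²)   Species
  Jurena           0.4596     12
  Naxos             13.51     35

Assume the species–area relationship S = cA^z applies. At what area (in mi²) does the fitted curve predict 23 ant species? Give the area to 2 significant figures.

3.6 mi²

z = ln(35/12) / ln(13.51/0.4596) = 1.0704 / 3.3808 = 0.3166
c = 12 / 0.4596^0.3166 = 12 / 0.7818 = 15.35
A = (23/15.35)^(1/0.3166) ⇒ ln A = ln(1.498)/0.3166 = 1.2774
A = e^1.2774 ≈ 3.587 mi²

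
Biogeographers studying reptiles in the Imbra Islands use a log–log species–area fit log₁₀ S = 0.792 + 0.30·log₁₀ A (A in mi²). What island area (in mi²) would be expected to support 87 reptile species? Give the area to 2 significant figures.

6700 mi²

87 = 6.194 × A^0.3  ⇒  A^0.3 = 87/6.194 = 14.04
ln A = ln(14.04) / 0.3 = 2.6423 / 0.3 = 8.8075
A = e^8.8075 ≈ 6684 mi²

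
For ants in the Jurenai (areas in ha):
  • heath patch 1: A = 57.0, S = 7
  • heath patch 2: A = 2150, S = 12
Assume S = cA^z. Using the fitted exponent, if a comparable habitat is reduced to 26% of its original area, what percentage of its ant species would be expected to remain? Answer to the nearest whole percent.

z = ln(12/7) / ln(2150/57) = 0.5390 / 3.6302 = 0.1485
S_new/S_old = (A_new/A_old)^z = 0.26^0.1485 = exp(0.1485 × -1.3471) = 0.8187

82%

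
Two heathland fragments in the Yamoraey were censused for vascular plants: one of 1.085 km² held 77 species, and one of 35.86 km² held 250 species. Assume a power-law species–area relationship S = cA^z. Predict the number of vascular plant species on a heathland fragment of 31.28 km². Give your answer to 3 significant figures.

z = ln(250/77) / ln(35.86/1.085) = 1.1777 / 3.4980 = 0.3367
c = 77 / 1.085^0.3367 = 77 / 1.028 = 74.91
S₃ = 74.91 × 31.28^0.3367 = 74.91 × 3.187 ≈ 238.8

239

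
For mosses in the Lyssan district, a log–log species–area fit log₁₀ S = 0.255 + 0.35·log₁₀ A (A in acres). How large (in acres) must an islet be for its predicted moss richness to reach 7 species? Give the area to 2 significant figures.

49 acres

7 = 1.799 × A^0.35  ⇒  A^0.35 = 7/1.799 = 3.891
ln A = ln(3.891) / 0.35 = 1.3588 / 0.35 = 3.8821
A = e^3.8821 ≈ 48.53 acres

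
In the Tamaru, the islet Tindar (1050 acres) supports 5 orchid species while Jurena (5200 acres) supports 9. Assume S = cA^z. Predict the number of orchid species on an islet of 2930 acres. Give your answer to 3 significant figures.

z = ln(9/5) / ln(5200/1050) = 0.5878 / 1.5999 = 0.3674
c = 5 / 1050^0.3674 = 5 / 12.88 = 0.3881
S₃ = 0.3881 × 2930^0.3674 = 0.3881 × 18.78 ≈ 7.29

7.29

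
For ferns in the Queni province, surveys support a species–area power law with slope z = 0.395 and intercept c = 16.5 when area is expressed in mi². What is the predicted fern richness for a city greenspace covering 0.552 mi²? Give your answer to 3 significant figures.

S = 16.5 × 0.552^0.395 = 16.5 × 0.7908 ≈ 13.05

13.0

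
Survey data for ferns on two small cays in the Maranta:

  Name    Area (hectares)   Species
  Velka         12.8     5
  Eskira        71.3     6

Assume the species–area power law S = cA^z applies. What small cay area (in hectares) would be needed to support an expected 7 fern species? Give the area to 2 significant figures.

z = ln(6/5) / ln(71.3/12.8) = 0.1823 / 1.7175 = 0.1062
c = 5 / 12.8^0.1062 = 5 / 1.311 = 3.814
A = (7/3.814)^(1/0.1062) ⇒ ln A = ln(1.835)/0.1062 = 5.7190
A = e^5.7190 ≈ 304.6 hectares

300 hectares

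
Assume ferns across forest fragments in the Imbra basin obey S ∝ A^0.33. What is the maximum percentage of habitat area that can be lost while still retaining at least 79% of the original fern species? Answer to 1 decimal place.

51.0%

Need (A_new/A_old)^0.33 = 0.79, so A_new/A_old = 0.79^(1/0.33) = 0.79^3.03
ln(A_new/A_old) = ln 0.79 / 0.33 = -0.2357 / 0.33 = -0.7143
A_new/A_old = e^-0.7143 ≈ 0.4895
Fraction that can be lost = 1 − 0.4895 = 0.5105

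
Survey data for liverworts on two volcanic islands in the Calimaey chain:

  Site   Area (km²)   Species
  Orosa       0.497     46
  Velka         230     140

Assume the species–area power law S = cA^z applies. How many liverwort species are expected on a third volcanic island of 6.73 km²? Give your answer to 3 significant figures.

z = ln(140/46) / ln(230/0.497) = 1.1130 / 6.1372 = 0.1814
c = 46 / 0.497^0.1814 = 46 / 0.8809 = 52.22
S₃ = 52.22 × 6.73^0.1814 = 52.22 × 1.413 ≈ 73.79

73.8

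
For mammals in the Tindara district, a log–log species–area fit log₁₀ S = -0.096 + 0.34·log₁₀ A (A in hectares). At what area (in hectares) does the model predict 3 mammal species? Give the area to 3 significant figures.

48.5 hectares

3 = 0.8017 × A^0.34  ⇒  A^0.34 = 3/0.8017 = 3.742
ln A = ln(3.742) / 0.34 = 1.3197 / 0.34 = 3.8814
A = e^3.8814 ≈ 48.49 hectares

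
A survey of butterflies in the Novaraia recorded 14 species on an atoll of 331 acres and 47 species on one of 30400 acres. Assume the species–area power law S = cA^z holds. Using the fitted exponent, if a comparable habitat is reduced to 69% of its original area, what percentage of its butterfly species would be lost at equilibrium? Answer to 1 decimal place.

9.5%

z = ln(47/14) / ln(30400/331) = 1.2111 / 4.5201 = 0.2679
S_new/S_old = (A_new/A_old)^z = 0.69^0.2679 = exp(0.2679 × -0.3711) = 0.9054
Fraction lost = 1 − 0.9054 = 0.09464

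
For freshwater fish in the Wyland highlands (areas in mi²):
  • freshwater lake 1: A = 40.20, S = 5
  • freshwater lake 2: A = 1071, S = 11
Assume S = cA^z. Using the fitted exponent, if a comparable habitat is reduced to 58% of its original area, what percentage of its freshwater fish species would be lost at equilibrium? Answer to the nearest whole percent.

z = ln(11/5) / ln(1071/40.2) = 0.7885 / 3.2825 = 0.2402
S_new/S_old = (A_new/A_old)^z = 0.58^0.2402 = exp(0.2402 × -0.5447) = 0.8774
Fraction lost = 1 − 0.8774 = 0.1226

12%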